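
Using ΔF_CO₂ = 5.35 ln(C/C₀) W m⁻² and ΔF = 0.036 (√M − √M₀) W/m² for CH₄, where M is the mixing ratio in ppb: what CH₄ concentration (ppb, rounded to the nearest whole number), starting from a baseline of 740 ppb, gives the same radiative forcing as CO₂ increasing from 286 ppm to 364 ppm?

M ≈ 3974 ppb

CO₂ forcing: 5.35 × ln(364/286) = 5.35 × 0.241162 = 1.29022 W/m².
Set 0.036(√M − √740) = 1.29022: √M = 1.29022/0.036 + √740 = 35.8394 + 27.2029 = 63.0423.
M = (63.0423)² = 3974.33 ppb.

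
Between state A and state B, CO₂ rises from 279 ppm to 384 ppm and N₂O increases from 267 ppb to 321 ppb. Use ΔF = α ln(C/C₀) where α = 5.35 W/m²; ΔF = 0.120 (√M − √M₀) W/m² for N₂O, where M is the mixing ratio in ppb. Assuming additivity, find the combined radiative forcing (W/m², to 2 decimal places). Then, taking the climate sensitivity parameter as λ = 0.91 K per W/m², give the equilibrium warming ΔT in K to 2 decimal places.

ΔF = 1.90 W/m²; ΔT = 1.73 K

CO₂: 5.35 × ln(384/279) = 5.35 × ln(1.37634) = 5.35 × 0.31943 = 1.7090 W/m².
N₂O: 0.120 × (√321 − √267) = 0.120 × (17.9165 − 16.3401) = 0.120 × 1.5764 = 0.1892 W/m².
Total ΔF = 1.7090 + 0.1892 = 1.8982 W/m².
ΔT = λ ΔF = 0.91 × 1.90 = 1.7290 K.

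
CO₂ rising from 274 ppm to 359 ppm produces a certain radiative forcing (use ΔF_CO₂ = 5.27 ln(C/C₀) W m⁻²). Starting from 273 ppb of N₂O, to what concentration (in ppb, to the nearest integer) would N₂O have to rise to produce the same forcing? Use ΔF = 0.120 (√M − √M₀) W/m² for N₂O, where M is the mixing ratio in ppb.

M ≈ 806 ppb

CO₂ forcing: 5.27 × ln(359/274) = 5.27 × 0.270194 = 1.42392 W/m².
Set 0.120(√M − √273) = 1.42392: √M = 1.42392/0.120 + √273 = 11.8660 + 16.5227 = 28.3887.
M = (28.3887)² = 805.92 ppb.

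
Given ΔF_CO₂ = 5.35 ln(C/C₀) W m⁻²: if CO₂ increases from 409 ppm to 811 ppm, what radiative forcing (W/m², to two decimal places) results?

ΔF = 3.66 W/m²

CO₂ absorption bands are partially saturated, so forcing scales with the logarithm of the concentration ratio.
CO₂: 5.35 × ln(811/409) = 5.35 × ln(1.98289) = 5.35 × 0.68456 = 3.6624 W/m².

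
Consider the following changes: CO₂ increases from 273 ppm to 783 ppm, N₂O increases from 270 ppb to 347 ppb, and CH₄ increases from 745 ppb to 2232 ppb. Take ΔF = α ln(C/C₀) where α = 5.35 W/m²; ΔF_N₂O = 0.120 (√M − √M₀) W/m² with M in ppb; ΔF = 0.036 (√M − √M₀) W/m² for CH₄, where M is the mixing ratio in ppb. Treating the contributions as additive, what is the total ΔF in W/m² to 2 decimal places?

ΔF = 6.62 W/m²

CO₂: 5.35 × ln(783/273) = 5.35 × ln(2.86813) = 5.35 × 1.05366 = 5.6371 W/m².
N₂O: 0.120 × (√347 − √270) = 0.120 × (18.6279 − 16.4317) = 0.120 × 2.1962 = 0.2635 W/m².
CH₄: 0.036 × (√2232 − √745) = 0.036 × (47.2440 − 27.2947) = 0.036 × 19.9493 = 0.7182 W/m².
Total ΔF = 5.6371 + 0.2635 + 0.7182 = 6.6188 W/m².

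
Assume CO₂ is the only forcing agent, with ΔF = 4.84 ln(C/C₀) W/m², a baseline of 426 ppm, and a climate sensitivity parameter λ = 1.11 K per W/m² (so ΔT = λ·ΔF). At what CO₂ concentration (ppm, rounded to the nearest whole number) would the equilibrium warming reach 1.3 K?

C ≈ 543 ppm

Required forcing: ΔF = ΔT/λ = 1.3/1.11 = 1.1712 W/m².
Then ln(C/426) = ΔF/4.84 = 1.1712/4.84 = 0.24198.
So C = 426 × e^0.24198 = 426 × 1.27377 = 542.63 ppm.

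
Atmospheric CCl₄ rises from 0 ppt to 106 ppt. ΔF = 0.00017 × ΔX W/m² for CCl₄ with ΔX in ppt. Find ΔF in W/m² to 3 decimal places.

CCl₄: ΔF = 0.00017 × (106 − 0) = 0.00017 × 106 = 0.0180 W/m².

ΔF = 0.018 W/m²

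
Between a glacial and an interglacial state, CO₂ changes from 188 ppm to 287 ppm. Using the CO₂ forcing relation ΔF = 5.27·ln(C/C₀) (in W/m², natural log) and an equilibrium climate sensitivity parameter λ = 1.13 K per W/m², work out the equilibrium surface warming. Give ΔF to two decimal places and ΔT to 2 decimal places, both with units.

ΔF = 2.23 W/m²; ΔT = 2.52 K

CO₂: 5.27 × ln(287/188) = 5.27 × ln(1.52660) = 5.27 × 0.42304 = 2.2294 W/m².
ΔT = λ ΔF = 1.13 × 2.23 = 2.5199 K.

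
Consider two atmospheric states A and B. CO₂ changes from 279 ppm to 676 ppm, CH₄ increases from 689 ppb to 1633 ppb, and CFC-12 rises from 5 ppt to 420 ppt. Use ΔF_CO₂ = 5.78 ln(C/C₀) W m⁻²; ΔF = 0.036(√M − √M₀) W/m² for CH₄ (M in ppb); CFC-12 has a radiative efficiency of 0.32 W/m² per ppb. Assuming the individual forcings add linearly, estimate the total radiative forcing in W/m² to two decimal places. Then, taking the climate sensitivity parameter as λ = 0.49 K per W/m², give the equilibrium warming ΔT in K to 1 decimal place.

CO₂: 5.78 × ln(676/279) = 5.78 × ln(2.42294) = 5.78 × 0.88498 = 5.1152 W/m².
CH₄: 0.036 × (√1633 − √689) = 0.036 × (40.4104 − 26.2488) = 0.036 × 14.1616 = 0.5098 W/m².
CFC-12: Δ = 420 − 5 = 415 ppt = 0.415 ppb; ΔF = 0.32 × 0.415 = 0.1328 W/m².
Total ΔF = 5.1152 + 0.5098 + 0.1328 = 5.7578 W/m².
ΔT = λ ΔF = 0.49 × 5.76 = 2.8224 K.

ΔF = 5.76 W/m²; ΔT = 2.8 K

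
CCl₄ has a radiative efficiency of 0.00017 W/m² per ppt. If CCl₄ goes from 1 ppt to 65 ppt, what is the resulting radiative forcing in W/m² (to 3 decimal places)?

CCl₄: ΔF = 0.00017 × (65 − 1) = 0.00017 × 64 = 0.0109 W/m².

ΔF = 0.011 W/m²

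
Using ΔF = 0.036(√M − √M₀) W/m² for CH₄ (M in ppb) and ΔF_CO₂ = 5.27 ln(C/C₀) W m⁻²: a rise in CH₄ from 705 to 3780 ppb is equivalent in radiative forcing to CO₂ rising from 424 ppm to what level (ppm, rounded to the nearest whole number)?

C ≈ 538 ppm

CH₄ forcing: 0.036 × (√3780 − √705) = 0.036 × (61.4817 − 26.5518) = 0.036 × 34.9299 = 1.25748 W/m².
Set 5.27 ln(C/424) = 1.25748: ln(C/424) = 1.25748/5.27 = 0.23861, so C = 424 × e^0.23861 = 424 × 1.26948 = 538.26 ppm.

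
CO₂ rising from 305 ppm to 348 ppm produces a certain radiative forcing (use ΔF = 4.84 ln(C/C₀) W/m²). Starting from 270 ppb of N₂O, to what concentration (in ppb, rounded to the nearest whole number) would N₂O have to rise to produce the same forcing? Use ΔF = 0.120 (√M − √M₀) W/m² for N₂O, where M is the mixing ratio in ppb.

M ≈ 473 ppb

CO₂ forcing: 4.84 × ln(348/305) = 4.84 × 0.131891 = 0.63835 W/m².
Set 0.120(√M − √270) = 0.63835: √M = 0.63835/0.120 + √270 = 5.3196 + 16.4317 = 21.7513.
M = (21.7513)² = 473.12 ppb.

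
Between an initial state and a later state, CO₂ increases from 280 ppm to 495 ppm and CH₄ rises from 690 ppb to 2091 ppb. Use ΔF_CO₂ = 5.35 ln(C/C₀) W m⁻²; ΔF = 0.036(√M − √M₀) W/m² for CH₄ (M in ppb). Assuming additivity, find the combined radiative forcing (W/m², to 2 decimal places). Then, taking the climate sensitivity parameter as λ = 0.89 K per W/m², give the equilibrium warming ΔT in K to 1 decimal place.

CO₂: 5.35 × ln(495/280) = 5.35 × ln(1.76786) = 5.35 × 0.56977 = 3.0483 W/m².
CH₄: 0.036 × (√2091 − √690) = 0.036 × (45.7275 − 26.2679) = 0.036 × 19.4596 = 0.7005 W/m².
Total ΔF = 3.0483 + 0.7005 = 3.7488 W/m².
ΔT = λ ΔF = 0.89 × 3.75 = 3.3375 K.

ΔF = 3.75 W/m²; ΔT = 3.3 K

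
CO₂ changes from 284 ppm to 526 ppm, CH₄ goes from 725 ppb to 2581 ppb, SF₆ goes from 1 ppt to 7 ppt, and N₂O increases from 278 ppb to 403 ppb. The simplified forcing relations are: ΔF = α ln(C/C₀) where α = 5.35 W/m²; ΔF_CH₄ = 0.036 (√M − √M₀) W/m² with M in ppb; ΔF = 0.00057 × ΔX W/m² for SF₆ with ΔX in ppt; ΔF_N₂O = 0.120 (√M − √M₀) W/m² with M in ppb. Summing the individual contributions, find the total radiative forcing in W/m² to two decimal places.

ΔF = 4.57 W/m²

CO₂: 5.35 × ln(526/284) = 5.35 × ln(1.85211) = 5.35 × 0.61633 = 3.2974 W/m².
CH₄: 0.036 × (√2581 − √725) = 0.036 × (50.8035 − 26.9258) = 0.036 × 23.8777 = 0.8596 W/m².
SF₆: ΔF = 0.00057 × (7 − 1) = 0.00057 × 6 = 0.0034 W/m².
N₂O: 0.120 × (√403 − √278) = 0.120 × (20.0749 − 16.6733) = 0.120 × 3.4016 = 0.4082 W/m².
Total ΔF = 3.2974 + 0.8596 + 0.0034 + 0.4082 = 4.5686 W/m².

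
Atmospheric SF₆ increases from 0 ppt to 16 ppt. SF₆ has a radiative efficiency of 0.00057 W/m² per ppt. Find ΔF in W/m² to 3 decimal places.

ΔF = 0.009 W/m²

SF₆: ΔF = 0.00057 × (16 − 0) = 0.00057 × 16 = 0.0091 W/m².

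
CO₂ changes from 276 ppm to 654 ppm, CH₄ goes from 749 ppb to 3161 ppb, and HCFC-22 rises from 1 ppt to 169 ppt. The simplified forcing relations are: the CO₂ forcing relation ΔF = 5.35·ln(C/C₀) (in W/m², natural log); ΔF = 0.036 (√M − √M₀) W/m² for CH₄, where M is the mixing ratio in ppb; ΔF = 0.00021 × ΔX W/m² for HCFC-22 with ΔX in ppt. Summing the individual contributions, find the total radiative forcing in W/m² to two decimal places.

ΔF = 5.69 W/m²

CO₂: 5.35 × ln(654/276) = 5.35 × ln(2.36957) = 5.35 × 0.86271 = 4.6155 W/m².
CH₄: 0.036 × (√3161 − √749) = 0.036 × (56.2228 − 27.3679) = 0.036 × 28.8549 = 1.0388 W/m².
HCFC-22: ΔF = 0.00021 × (169 − 1) = 0.00021 × 168 = 0.0353 W/m².
Total ΔF = 4.6155 + 1.0388 + 0.0353 = 5.6896 W/m².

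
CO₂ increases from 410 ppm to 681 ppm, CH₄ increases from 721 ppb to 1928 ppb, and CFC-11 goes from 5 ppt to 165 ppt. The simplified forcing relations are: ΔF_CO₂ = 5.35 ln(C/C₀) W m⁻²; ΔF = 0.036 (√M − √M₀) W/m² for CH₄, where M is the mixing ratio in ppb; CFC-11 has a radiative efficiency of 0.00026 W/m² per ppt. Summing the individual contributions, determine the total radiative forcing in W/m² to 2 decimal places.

ΔF = 3.37 W/m²

CO₂: 5.35 × ln(681/410) = 5.35 × ln(1.66098) = 5.35 × 0.50741 = 2.7146 W/m².
CH₄: 0.036 × (√1928 − √721) = 0.036 × (43.9090 − 26.8514) = 0.036 × 17.0576 = 0.6141 W/m².
CFC-11: ΔF = 0.00026 × (165 − 5) = 0.00026 × 160 = 0.0416 W/m².
Total ΔF = 2.7146 + 0.6141 + 0.0416 = 3.3703 W/m².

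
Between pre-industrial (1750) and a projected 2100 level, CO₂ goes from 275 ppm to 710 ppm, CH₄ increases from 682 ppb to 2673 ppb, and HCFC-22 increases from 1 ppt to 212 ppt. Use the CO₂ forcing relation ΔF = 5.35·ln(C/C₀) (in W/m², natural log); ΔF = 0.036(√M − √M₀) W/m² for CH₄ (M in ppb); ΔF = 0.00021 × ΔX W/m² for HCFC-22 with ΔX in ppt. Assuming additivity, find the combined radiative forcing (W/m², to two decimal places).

CO₂: 5.35 × ln(710/275) = 5.35 × ln(2.58182) = 5.35 × 0.94849 = 5.0744 W/m².
CH₄: 0.036 × (√2673 − √682) = 0.036 × (51.7011 − 26.1151) = 0.036 × 25.5860 = 0.9211 W/m².
HCFC-22: ΔF = 0.00021 × (212 − 1) = 0.00021 × 211 = 0.0443 W/m².
Total ΔF = 5.0744 + 0.9211 + 0.0443 = 6.0398 W/m².

ΔF = 6.04 W/m²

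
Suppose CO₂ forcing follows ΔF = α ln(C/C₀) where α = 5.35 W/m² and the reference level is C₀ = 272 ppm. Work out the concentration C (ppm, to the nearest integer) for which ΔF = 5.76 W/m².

Set 5.35 ln(C/272) = 5.76, so ln(C/272) = 5.76/5.35 = 1.07664.
Then C/272 = e^1.07664 = 2.93480, giving C = 272 × 2.93480 = 798.27 ppm.

C ≈ 798 ppm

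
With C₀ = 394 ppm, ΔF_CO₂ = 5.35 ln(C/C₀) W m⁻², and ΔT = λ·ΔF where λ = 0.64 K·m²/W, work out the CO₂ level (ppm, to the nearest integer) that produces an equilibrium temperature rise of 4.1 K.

C ≈ 1305 ppm

Required forcing: ΔF = ΔT/λ = 4.1/0.64 = 6.4063 W/m².
Then ln(C/394) = ΔF/5.35 = 6.4063/5.35 = 1.19744.
So C = 394 × e^1.19744 = 394 × 3.31163 = 1304.78 ppm.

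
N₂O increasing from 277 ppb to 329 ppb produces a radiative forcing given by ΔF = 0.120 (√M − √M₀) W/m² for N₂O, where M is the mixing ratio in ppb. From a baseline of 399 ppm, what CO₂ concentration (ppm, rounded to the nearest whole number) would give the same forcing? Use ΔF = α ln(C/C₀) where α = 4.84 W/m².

N₂O forcing: 0.120 × (√329 − √277) = 0.120 × (18.1384 − 16.6433) = 0.120 × 1.4951 = 0.17941 W/m².
Set 4.84 ln(C/399) = 0.17941: ln(C/399) = 0.17941/4.84 = 0.03707, so C = 399 × e^0.03707 = 399 × 1.03777 = 414.07 ppm.

C ≈ 414 ppm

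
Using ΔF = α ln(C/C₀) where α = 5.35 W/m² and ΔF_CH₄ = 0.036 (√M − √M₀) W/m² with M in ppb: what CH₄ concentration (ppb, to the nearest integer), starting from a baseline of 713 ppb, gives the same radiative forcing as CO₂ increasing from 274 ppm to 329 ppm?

M ≈ 2904 ppb

CO₂ forcing: 5.35 × ln(329/274) = 5.35 × 0.182930 = 0.97868 W/m².
Set 0.036(√M − √713) = 0.97868: √M = 0.97868/0.036 + √713 = 27.1856 + 26.7021 = 53.8877.
M = (53.8877)² = 2903.88 ppb.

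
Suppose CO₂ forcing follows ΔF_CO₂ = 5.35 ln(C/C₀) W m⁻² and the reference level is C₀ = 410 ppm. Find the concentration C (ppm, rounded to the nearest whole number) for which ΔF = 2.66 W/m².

C ≈ 674 ppm

Set 5.35 ln(C/410) = 2.66, so ln(C/410) = 2.66/5.35 = 0.49720.
Then C/410 = e^0.49720 = 1.64411, giving C = 410 × 1.64411 = 674.09 ppm.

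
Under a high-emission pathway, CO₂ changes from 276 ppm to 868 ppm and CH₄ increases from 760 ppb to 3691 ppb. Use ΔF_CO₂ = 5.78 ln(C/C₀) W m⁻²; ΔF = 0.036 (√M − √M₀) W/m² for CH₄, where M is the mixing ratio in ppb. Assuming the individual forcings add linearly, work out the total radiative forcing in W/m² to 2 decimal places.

ΔF = 7.82 W/m²

CO₂: 5.78 × ln(868/276) = 5.78 × ln(3.14493) = 5.78 × 1.14579 = 6.6227 W/m².
CH₄: 0.036 × (√3691 − √760) = 0.036 × (60.7536 − 27.5681) = 0.036 × 33.1855 = 1.1947 W/m².
Total ΔF = 6.6227 + 1.1947 = 7.8174 W/m².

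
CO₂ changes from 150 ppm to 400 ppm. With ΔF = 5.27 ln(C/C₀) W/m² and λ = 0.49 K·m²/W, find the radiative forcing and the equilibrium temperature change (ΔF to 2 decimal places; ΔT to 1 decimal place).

ΔF = 5.17 W/m²; ΔT = 2.5 K

CO₂: 5.27 × ln(400/150) = 5.27 × ln(2.66667) = 5.27 × 0.98083 = 5.1690 W/m².
ΔT = λ ΔF = 0.49 × 5.17 = 2.5333 K.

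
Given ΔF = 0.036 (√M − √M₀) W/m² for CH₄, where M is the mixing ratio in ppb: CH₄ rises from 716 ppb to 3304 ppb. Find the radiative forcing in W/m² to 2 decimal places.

CH₄: 0.036 × (√3304 − √716) = 0.036 × (57.4804 − 26.7582) = 0.036 × 30.7222 = 1.1060 W/m².

ΔF = 1.11 W/m²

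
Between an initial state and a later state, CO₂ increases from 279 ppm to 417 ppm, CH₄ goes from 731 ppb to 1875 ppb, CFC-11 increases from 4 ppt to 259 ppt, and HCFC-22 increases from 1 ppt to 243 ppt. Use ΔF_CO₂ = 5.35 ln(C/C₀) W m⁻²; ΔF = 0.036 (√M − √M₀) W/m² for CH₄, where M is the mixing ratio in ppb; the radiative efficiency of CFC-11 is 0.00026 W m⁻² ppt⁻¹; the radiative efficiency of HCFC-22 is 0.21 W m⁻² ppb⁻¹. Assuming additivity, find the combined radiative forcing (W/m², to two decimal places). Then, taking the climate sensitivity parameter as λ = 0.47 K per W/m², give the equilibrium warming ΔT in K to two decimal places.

CO₂: 5.35 × ln(417/279) = 5.35 × ln(1.49462) = 5.35 × 0.40187 = 2.1500 W/m².
CH₄: 0.036 × (√1875 − √731) = 0.036 × (43.3013 − 27.0370) = 0.036 × 16.2643 = 0.5855 W/m².
CFC-11: ΔF = 0.00026 × (259 − 4) = 0.00026 × 255 = 0.0663 W/m².
HCFC-22: Δ = 243 − 1 = 242 ppt = 0.242 ppb; ΔF = 0.21 × 0.242 = 0.0508 W/m².
Total ΔF = 2.1500 + 0.5855 + 0.0663 + 0.0508 = 2.8526 W/m².
ΔT = λ ΔF = 0.47 × 2.85 = 1.3395 K.

ΔF = 2.85 W/m²; ΔT = 1.34 K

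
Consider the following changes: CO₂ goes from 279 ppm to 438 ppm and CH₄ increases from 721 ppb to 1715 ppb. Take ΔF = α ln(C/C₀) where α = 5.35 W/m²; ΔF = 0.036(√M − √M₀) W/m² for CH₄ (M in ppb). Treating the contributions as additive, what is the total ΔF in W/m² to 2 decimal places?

CO₂: 5.35 × ln(438/279) = 5.35 × ln(1.56989) = 5.35 × 0.45101 = 2.4129 W/m².
CH₄: 0.036 × (√1715 − √721) = 0.036 × (41.4126 − 26.8514) = 0.036 × 14.5612 = 0.5242 W/m².
Total ΔF = 2.4129 + 0.5242 = 2.9371 W/m².

ΔF = 2.94 W/m²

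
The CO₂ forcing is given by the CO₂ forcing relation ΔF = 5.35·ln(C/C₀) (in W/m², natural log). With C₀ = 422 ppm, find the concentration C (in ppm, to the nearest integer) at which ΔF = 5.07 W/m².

Set 5.35 ln(C/422) = 5.07, so ln(C/422) = 5.07/5.35 = 0.94766.
Then C/422 = e^0.94766 = 2.57967, giving C = 422 × 2.57967 = 1088.62 ppm.

C ≈ 1089 ppm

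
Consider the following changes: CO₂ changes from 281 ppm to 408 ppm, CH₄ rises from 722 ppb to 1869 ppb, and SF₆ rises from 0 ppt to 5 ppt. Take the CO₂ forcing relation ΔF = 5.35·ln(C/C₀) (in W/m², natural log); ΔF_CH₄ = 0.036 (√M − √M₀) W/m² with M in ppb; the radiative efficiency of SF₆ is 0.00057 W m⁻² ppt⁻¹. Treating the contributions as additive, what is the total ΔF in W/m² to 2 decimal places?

ΔF = 2.59 W/m²

CO₂: 5.35 × ln(408/281) = 5.35 × ln(1.45196) = 5.35 × 0.37291 = 1.9951 W/m².
CH₄: 0.036 × (√1869 − √722) = 0.036 × (43.2319 − 26.8701) = 0.036 × 16.3618 = 0.5890 W/m².
SF₆: ΔF = 0.00057 × (5 − 0) = 0.00057 × 5 = 0.0029 W/m².
Total ΔF = 1.9951 + 0.5890 + 0.0029 = 2.5870 W/m².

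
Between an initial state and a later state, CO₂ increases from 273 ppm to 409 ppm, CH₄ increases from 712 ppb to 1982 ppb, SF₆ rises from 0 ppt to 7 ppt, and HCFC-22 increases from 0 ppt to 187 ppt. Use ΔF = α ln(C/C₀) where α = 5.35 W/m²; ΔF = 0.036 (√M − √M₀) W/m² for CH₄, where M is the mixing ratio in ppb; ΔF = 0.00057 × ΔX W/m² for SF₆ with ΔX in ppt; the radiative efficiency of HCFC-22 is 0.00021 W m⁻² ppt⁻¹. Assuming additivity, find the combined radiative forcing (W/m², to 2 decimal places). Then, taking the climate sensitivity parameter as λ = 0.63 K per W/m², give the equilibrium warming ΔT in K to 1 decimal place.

ΔF = 2.85 W/m²; ΔT = 1.8 K

CO₂: 5.35 × ln(409/273) = 5.35 × ln(1.49817) = 5.35 × 0.40424 = 2.1627 W/m².
CH₄: 0.036 × (√1982 − √712) = 0.036 × (44.5197 − 26.6833) = 0.036 × 17.8364 = 0.6421 W/m².
SF₆: ΔF = 0.00057 × (7 − 0) = 0.00057 × 7 = 0.0040 W/m².
HCFC-22: ΔF = 0.00021 × (187 − 0) = 0.00021 × 187 = 0.0393 W/m².
Total ΔF = 2.1627 + 0.6421 + 0.0040 + 0.0393 = 2.8481 W/m².
ΔT = λ ΔF = 0.63 × 2.85 = 1.7955 K.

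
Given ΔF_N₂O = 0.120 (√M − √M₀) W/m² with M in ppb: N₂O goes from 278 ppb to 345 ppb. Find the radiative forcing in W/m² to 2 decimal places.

ΔF = 0.23 W/m²

N₂O: 0.120 × (√345 − √278) = 0.120 × (18.5742 − 16.6733) = 0.120 × 1.9009 = 0.2281 W/m².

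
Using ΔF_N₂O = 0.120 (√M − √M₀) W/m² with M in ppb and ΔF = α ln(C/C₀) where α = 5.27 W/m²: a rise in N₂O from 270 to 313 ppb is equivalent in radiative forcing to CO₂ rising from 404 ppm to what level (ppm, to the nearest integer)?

C ≈ 416 ppm

N₂O forcing: 0.120 × (√313 − √270) = 0.120 × (17.6918 − 16.4317) = 0.120 × 1.2601 = 0.15121 W/m².
Set 5.27 ln(C/404) = 0.15121: ln(C/404) = 0.15121/5.27 = 0.02869, so C = 404 × e^0.02869 = 404 × 1.02911 = 415.76 ppm.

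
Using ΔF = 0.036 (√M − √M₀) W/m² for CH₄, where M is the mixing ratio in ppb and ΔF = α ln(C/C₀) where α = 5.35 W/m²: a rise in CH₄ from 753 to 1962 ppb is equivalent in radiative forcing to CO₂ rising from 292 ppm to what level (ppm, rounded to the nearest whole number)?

CH₄ forcing: 0.036 × (√1962 − √753) = 0.036 × (44.2945 − 27.4408) = 0.036 × 16.8537 = 0.60673 W/m².
Set 5.35 ln(C/292) = 0.60673: ln(C/292) = 0.60673/5.35 = 0.11341, so C = 292 × e^0.11341 = 292 × 1.12009 = 327.07 ppm.

C ≈ 327 ppm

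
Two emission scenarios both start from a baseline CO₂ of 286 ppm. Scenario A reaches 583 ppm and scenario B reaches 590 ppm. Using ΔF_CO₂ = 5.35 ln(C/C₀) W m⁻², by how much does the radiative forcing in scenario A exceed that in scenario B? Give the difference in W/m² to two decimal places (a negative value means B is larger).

ΔF_A = 5.35 ln(583/286) = 5.35 × 0.71220 = 3.8103 W/m².
ΔF_B = 5.35 ln(590/286) = 5.35 × 0.72413 = 3.8741 W/m².
Difference: 3.8103 − 3.8741 = -0.0638 W/m².

ΔF_A − ΔF_B = -0.06 W/m²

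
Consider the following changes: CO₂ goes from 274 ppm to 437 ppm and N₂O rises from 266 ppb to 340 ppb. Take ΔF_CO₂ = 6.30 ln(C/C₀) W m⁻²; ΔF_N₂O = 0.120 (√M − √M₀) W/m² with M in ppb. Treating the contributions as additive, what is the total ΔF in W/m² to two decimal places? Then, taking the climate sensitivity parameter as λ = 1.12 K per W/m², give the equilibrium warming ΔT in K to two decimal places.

CO₂: 6.30 × ln(437/274) = 6.30 × ln(1.59489) = 6.30 × 0.46680 = 2.9408 W/m².
N₂O: 0.120 × (√340 − √266) = 0.120 × (18.4391 − 16.3095) = 0.120 × 2.1296 = 0.2556 W/m².
Total ΔF = 2.9408 + 0.2556 = 3.1964 W/m².
ΔT = λ ΔF = 1.12 × 3.20 = 3.5840 K.

ΔF = 3.20 W/m²; ΔT = 3.58 K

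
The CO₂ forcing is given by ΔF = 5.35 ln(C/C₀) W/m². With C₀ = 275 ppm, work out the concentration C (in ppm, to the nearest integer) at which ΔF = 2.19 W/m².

C ≈ 414 ppm

Set 5.35 ln(C/275) = 2.19, so ln(C/275) = 2.19/5.35 = 0.40935.
Then C/275 = e^0.40935 = 1.50584, giving C = 275 × 1.50584 = 414.11 ppm.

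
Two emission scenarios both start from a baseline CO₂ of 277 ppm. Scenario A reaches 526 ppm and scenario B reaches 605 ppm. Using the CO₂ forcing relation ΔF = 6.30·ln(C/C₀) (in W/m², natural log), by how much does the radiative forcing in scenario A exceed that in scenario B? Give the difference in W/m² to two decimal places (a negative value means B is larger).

ΔF_A − ΔF_B = -0.88 W/m²

ΔF_A = 6.30 ln(526/277) = 6.30 × 0.64128 = 4.0401 W/m².
ΔF_B = 6.30 ln(605/277) = 6.30 × 0.78121 = 4.9216 W/m².
Difference: 4.0401 − 4.9216 = -0.8815 W/m².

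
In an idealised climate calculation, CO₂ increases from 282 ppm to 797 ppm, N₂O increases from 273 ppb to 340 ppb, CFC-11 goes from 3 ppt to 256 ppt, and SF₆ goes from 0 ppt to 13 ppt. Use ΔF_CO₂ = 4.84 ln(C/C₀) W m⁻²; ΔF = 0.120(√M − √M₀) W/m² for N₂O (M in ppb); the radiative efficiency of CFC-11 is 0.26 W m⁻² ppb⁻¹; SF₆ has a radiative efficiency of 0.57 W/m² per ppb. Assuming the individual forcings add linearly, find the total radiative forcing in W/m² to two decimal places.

CO₂: 4.84 × ln(797/282) = 4.84 × ln(2.82624) = 4.84 × 1.03895 = 5.0285 W/m².
N₂O: 0.120 × (√340 − √273) = 0.120 × (18.4391 − 16.5227) = 0.120 × 1.9164 = 0.2300 W/m².
CFC-11: Δ = 256 − 3 = 253 ppt = 0.253 ppb; ΔF = 0.26 × 0.253 = 0.0658 W/m².
SF₆: Δ = 13 − 0 = 13 ppt = 0.013 ppb; ΔF = 0.57 × 0.013 = 0.0074 W/m².
Total ΔF = 5.0285 + 0.2300 + 0.0658 + 0.0074 = 5.3317 W/m².

ΔF = 5.33 W/m²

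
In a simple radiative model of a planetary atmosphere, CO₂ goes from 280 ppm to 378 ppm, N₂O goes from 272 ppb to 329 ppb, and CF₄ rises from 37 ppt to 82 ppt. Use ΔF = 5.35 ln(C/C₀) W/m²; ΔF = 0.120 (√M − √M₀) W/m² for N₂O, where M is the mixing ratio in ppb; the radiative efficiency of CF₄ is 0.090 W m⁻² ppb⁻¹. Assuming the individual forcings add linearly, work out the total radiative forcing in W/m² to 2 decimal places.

ΔF = 1.81 W/m²

CO₂: 5.35 × ln(378/280) = 5.35 × ln(1.35000) = 5.35 × 0.30010 = 1.6055 W/m².
N₂O: 0.120 × (√329 − √272) = 0.120 × (18.1384 − 16.4924) = 0.120 × 1.6460 = 0.1975 W/m².
CF₄: Δ = 82 − 37 = 45 ppt = 0.045 ppb; ΔF = 0.090 × 0.045 = 0.0041 W/m².
Total ΔF = 1.6055 + 0.1975 + 0.0041 = 1.8071 W/m².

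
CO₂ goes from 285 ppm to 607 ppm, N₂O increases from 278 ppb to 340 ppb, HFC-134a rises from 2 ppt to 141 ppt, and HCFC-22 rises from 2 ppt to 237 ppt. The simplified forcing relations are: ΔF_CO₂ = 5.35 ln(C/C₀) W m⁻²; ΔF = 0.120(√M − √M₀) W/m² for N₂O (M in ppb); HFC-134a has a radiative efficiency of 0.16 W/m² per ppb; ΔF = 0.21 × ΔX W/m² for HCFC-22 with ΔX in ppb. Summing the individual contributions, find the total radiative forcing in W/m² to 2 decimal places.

CO₂: 5.35 × ln(607/285) = 5.35 × ln(2.12982) = 5.35 × 0.75604 = 4.0448 W/m².
N₂O: 0.120 × (√340 − √278) = 0.120 × (18.4391 − 16.6733) = 0.120 × 1.7658 = 0.2119 W/m².
HFC-134a: Δ = 141 − 2 = 139 ppt = 0.139 ppb; ΔF = 0.16 × 0.139 = 0.0222 W/m².
HCFC-22: Δ = 237 − 2 = 235 ppt = 0.235 ppb; ΔF = 0.21 × 0.235 = 0.0494 W/m².
Total ΔF = 4.0448 + 0.2119 + 0.0222 + 0.0494 = 4.3283 W/m².

ΔF = 4.33 W/m²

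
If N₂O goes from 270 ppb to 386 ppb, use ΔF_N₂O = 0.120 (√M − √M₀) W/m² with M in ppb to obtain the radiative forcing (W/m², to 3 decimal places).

ΔF = 0.386 W/m²

N₂O: 0.120 × (√386 − √270) = 0.120 × (19.6469 − 16.4317) = 0.120 × 3.2152 = 0.3858 W/m².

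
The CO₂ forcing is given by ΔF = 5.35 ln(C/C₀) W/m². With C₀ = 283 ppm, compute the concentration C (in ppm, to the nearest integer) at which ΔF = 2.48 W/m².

C ≈ 450 ppm

Set 5.35 ln(C/283) = 2.48, so ln(C/283) = 2.48/5.35 = 0.46355.
Then C/283 = e^0.46355 = 1.58971, giving C = 283 × 1.58971 = 449.89 ppm.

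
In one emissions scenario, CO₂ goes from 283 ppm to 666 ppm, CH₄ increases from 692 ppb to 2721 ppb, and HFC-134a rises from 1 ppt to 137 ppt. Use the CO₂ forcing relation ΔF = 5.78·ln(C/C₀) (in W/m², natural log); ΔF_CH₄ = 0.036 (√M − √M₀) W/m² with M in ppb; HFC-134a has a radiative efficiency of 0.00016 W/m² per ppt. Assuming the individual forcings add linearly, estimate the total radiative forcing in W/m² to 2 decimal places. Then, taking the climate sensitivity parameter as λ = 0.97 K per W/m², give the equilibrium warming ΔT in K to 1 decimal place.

CO₂: 5.78 × ln(666/283) = 5.78 × ln(2.35336) = 5.78 × 0.85584 = 4.9468 W/m².
CH₄: 0.036 × (√2721 − √692) = 0.036 × (52.1632 − 26.3059) = 0.036 × 25.8573 = 0.9309 W/m².
HFC-134a: ΔF = 0.00016 × (137 − 1) = 0.00016 × 136 = 0.0218 W/m².
Total ΔF = 4.9468 + 0.9309 + 0.0218 = 5.8995 W/m².
ΔT = λ ΔF = 0.97 × 5.90 = 5.7230 K.

ΔF = 5.90 W/m²; ΔT = 5.7 K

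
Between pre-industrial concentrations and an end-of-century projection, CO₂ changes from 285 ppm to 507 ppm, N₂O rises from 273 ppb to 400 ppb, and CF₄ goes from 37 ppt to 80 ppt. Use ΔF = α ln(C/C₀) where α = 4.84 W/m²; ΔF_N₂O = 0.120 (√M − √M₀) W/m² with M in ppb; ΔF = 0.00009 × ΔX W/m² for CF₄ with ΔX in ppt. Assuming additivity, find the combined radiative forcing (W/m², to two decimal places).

CO₂: 4.84 × ln(507/285) = 4.84 × ln(1.77895) = 4.84 × 0.57602 = 2.7879 W/m².
N₂O: 0.120 × (√400 − √273) = 0.120 × (20.0000 − 16.5227) = 0.120 × 3.4773 = 0.4173 W/m².
CF₄: ΔF = 0.00009 × (80 − 37) = 0.00009 × 43 = 0.0039 W/m².
Total ΔF = 2.7879 + 0.4173 + 0.0039 = 3.2091 W/m².

ΔF = 3.21 W/m²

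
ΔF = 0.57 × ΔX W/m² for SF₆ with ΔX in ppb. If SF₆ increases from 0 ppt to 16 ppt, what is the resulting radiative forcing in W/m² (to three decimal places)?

SF₆: Δ = 16 − 0 = 16 ppt = 0.016 ppb; ΔF = 0.57 × 0.016 = 0.0091 W/m².

ΔF = 0.009 W/m²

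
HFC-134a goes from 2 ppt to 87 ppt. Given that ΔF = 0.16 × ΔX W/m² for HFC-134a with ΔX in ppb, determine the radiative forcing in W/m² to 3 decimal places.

HFC-134a: Δ = 87 − 2 = 85 ppt = 0.085 ppb; ΔF = 0.16 × 0.085 = 0.0136 W/m².

ΔF = 0.014 W/m²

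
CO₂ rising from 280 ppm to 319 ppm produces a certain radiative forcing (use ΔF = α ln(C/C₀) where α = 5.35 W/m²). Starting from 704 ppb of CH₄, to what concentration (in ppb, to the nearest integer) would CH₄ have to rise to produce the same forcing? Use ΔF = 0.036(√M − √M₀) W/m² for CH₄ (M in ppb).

M ≈ 2108 ppb

CO₂ forcing: 5.35 × ln(319/280) = 5.35 × 0.130401 = 0.69765 W/m².
Set 0.036(√M − √704) = 0.69765: √M = 0.69765/0.036 + √704 = 19.3792 + 26.5330 = 45.9122.
M = (45.9122)² = 2107.93 ppb.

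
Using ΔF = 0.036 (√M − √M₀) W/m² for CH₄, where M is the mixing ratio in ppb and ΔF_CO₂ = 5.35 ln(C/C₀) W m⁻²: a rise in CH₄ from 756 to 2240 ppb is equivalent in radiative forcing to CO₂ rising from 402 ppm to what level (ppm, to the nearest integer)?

CH₄ forcing: 0.036 × (√2240 − √756) = 0.036 × (47.3286 − 27.4955) = 0.036 × 19.8331 = 0.71399 W/m².
Set 5.35 ln(C/402) = 0.71399: ln(C/402) = 0.71399/5.35 = 0.13346, so C = 402 × e^0.13346 = 402 × 1.14278 = 459.40 ppm.

C ≈ 459 ppm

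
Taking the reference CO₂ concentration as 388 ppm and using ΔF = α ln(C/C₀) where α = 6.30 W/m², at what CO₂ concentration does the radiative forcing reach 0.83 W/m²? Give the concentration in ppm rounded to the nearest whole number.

C ≈ 443 ppm

Set 6.30 ln(C/388) = 0.83, so ln(C/388) = 0.83/6.30 = 0.13175.
Then C/388 = e^0.13175 = 1.14082, giving C = 388 × 1.14082 = 442.64 ppm.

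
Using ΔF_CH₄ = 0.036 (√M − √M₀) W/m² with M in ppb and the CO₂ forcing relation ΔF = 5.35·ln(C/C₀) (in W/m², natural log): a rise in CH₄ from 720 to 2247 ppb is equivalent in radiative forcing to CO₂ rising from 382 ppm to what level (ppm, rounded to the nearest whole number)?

CH₄ forcing: 0.036 × (√2247 − √720) = 0.036 × (47.4025 − 26.8328) = 0.036 × 20.5697 = 0.74051 W/m².
Set 5.35 ln(C/382) = 0.74051: ln(C/382) = 0.74051/5.35 = 0.13841, so C = 382 × e^0.13841 = 382 × 1.14845 = 438.71 ppm.

C ≈ 439 ppm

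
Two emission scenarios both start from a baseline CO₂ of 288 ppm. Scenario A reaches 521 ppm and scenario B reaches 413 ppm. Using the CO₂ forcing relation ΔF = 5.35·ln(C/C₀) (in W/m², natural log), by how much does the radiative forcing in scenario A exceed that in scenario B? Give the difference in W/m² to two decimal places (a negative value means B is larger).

ΔF_A − ΔF_B = 1.24 W/m²

ΔF_A = 5.35 ln(521/288) = 5.35 × 0.59279 = 3.1714 W/m².
ΔF_B = 5.35 ln(413/288) = 5.35 × 0.36049 = 1.9286 W/m².
Difference: 3.1714 − 1.9286 = 1.2428 W/m².
(Equivalently, ΔF_A − ΔF_B = 5.35 ln(521/413) = 5.35 × 0.23230 = 1.2428 W/m².)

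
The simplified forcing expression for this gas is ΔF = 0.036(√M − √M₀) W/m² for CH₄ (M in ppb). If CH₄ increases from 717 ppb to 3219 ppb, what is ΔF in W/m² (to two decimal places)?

CH₄: 0.036 × (√3219 − √717) = 0.036 × (56.7362 − 26.7769) = 0.036 × 29.9593 = 1.0785 W/m².

ΔF = 1.08 W/m²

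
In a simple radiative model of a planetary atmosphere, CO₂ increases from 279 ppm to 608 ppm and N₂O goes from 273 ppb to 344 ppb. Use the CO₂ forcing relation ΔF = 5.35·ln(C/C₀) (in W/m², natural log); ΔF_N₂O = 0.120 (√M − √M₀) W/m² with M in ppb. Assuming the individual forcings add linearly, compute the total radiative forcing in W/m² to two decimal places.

ΔF = 4.41 W/m²

CO₂: 5.35 × ln(608/279) = 5.35 × ln(2.17921) = 5.35 × 0.77896 = 4.1674 W/m².
N₂O: 0.120 × (√344 − √273) = 0.120 × (18.5472 − 16.5227) = 0.120 × 2.0245 = 0.2429 W/m².
Total ΔF = 4.1674 + 0.2429 = 4.4103 W/m².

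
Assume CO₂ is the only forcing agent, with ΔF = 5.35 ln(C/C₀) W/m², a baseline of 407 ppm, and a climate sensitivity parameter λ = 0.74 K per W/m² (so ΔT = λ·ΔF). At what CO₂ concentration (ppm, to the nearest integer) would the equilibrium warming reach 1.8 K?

Required forcing: ΔF = ΔT/λ = 1.8/0.74 = 2.4324 W/m².
Then ln(C/407) = ΔF/5.35 = 2.4324/5.35 = 0.45465.
So C = 407 × e^0.45465 = 407 × 1.57562 = 641.28 ppm.

C ≈ 641 ppm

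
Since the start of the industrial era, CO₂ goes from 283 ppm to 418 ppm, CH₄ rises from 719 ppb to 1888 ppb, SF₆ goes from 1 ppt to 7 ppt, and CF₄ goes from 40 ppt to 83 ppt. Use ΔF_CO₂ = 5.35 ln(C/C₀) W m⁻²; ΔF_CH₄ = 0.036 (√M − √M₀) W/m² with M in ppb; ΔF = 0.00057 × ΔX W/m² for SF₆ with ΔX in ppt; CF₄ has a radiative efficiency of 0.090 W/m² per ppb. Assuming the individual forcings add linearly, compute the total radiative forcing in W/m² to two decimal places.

CO₂: 5.35 × ln(418/283) = 5.35 × ln(1.47703) = 5.35 × 0.39003 = 2.0867 W/m².
CH₄: 0.036 × (√1888 − √719) = 0.036 × (43.4511 − 26.8142) = 0.036 × 16.6369 = 0.5989 W/m².
SF₆: ΔF = 0.00057 × (7 − 1) = 0.00057 × 6 = 0.0034 W/m².
CF₄: Δ = 83 − 40 = 43 ppt = 0.043 ppb; ΔF = 0.090 × 0.043 = 0.0039 W/m².
Total ΔF = 2.0867 + 0.5989 + 0.0034 + 0.0039 = 2.6929 W/m².

ΔF = 2.69 W/m²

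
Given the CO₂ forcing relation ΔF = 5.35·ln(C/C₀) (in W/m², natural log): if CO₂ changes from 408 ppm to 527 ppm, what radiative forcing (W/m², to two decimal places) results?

CO₂: 5.35 × ln(527/408) = 5.35 × ln(1.29167) = 5.35 × 0.25594 = 1.3693 W/m².

ΔF = 1.37 W/m²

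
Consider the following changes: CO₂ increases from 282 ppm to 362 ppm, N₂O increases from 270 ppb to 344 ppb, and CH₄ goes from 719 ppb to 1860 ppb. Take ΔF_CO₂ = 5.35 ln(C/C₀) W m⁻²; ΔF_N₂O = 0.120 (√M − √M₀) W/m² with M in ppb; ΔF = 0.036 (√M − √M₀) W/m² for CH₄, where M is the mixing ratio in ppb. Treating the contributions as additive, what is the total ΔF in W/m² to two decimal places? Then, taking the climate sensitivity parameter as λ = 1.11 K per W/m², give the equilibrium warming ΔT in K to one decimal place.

ΔF = 2.18 W/m²; ΔT = 2.4 K

CO₂: 5.35 × ln(362/282) = 5.35 × ln(1.28369) = 5.35 × 0.24974 = 1.3361 W/m².
N₂O: 0.120 × (√344 − √270) = 0.120 × (18.5472 − 16.4317) = 0.120 × 2.1155 = 0.2539 W/m².
CH₄: 0.036 × (√1860 − √719) = 0.036 × (43.1277 − 26.8142) = 0.036 × 16.3135 = 0.5873 W/m².
Total ΔF = 1.3361 + 0.2539 + 0.5873 = 2.1773 W/m².
ΔT = λ ΔF = 1.11 × 2.18 = 2.4198 K.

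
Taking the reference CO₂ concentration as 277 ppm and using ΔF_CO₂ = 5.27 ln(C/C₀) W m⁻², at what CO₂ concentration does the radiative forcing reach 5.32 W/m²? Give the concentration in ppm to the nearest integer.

Set 5.27 ln(C/277) = 5.32, so ln(C/277) = 5.32/5.27 = 1.00949.
Then C/277 = e^1.00949 = 2.74420, giving C = 277 × 2.74420 = 760.14 ppm.

C ≈ 760 ppm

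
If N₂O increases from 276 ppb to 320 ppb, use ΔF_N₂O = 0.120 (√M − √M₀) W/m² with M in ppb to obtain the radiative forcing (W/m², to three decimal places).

ΔF = 0.153 W/m²

N₂O: 0.120 × (√320 − √276) = 0.120 × (17.8885 − 16.6132) = 0.120 × 1.2753 = 0.1530 W/m².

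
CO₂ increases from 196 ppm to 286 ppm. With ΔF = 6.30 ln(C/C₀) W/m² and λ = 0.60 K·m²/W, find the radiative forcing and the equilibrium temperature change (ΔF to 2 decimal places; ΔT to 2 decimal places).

ΔF = 2.38 W/m²; ΔT = 1.43 K

CO₂: 6.30 × ln(286/196) = 6.30 × ln(1.45918) = 6.30 × 0.37787 = 2.3806 W/m².
ΔT = λ ΔF = 0.60 × 2.38 = 1.4280 K.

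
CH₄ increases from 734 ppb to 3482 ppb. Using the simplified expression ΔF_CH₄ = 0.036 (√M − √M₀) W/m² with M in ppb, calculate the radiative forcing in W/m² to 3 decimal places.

CH₄: 0.036 × (√3482 − √734) = 0.036 × (59.0085 − 27.0924) = 0.036 × 31.9161 = 1.1490 W/m².

ΔF = 1.149 W/m²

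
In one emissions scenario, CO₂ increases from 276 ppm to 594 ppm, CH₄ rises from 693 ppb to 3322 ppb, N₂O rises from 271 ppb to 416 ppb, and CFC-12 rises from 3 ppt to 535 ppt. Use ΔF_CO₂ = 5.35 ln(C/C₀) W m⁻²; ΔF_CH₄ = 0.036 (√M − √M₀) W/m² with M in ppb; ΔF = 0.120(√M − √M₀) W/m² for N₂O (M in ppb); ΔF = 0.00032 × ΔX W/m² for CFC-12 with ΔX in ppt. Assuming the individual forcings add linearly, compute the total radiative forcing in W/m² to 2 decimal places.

ΔF = 5.87 W/m²

CO₂: 5.35 × ln(594/276) = 5.35 × ln(2.15217) = 5.35 × 0.76648 = 4.1007 W/m².
CH₄: 0.036 × (√3322 − √693) = 0.036 × (57.6368 − 26.3249) = 0.036 × 31.3119 = 1.1272 W/m².
N₂O: 0.120 × (√416 − √271) = 0.120 × (20.3961 − 16.4621) = 0.120 × 3.9340 = 0.4721 W/m².
CFC-12: ΔF = 0.00032 × (535 − 3) = 0.00032 × 532 = 0.1702 W/m².
Total ΔF = 4.1007 + 1.1272 + 0.4721 + 0.1702 = 5.8702 W/m².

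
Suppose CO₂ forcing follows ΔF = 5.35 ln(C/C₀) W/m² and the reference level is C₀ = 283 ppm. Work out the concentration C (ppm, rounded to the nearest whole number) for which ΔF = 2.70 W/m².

Set 5.35 ln(C/283) = 2.70, so ln(C/283) = 2.70/5.35 = 0.50467.
Then C/283 = e^0.50467 = 1.65644, giving C = 283 × 1.65644 = 468.77 ppm.

C ≈ 469 ppm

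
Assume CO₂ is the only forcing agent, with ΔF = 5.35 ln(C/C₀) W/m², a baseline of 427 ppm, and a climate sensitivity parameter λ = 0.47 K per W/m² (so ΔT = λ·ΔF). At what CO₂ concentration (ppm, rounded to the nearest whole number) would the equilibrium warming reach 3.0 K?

Required forcing: ΔF = ΔT/λ = 3.0/0.47 = 6.3830 W/m².
Then ln(C/427) = ΔF/5.35 = 6.3830/5.35 = 1.19308.
So C = 427 × e^1.19308 = 427 × 3.29722 = 1407.91 ppm.

C ≈ 1408 ppm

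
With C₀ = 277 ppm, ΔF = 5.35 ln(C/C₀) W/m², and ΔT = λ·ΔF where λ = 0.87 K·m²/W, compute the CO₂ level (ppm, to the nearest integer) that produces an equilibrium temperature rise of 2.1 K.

C ≈ 435 ppm

Required forcing: ΔF = ΔT/λ = 2.1/0.87 = 2.4138 W/m².
Then ln(C/277) = ΔF/5.35 = 2.4138/5.35 = 0.45118.
So C = 277 × e^0.45118 = 277 × 1.57016 = 434.93 ppm.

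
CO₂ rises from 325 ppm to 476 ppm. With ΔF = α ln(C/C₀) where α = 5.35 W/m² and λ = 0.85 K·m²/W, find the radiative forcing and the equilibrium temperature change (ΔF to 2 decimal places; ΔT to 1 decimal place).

CO₂: 5.35 × ln(476/325) = 5.35 × ln(1.46462) = 5.35 × 0.38160 = 2.0416 W/m².
ΔT = λ ΔF = 0.85 × 2.04 = 1.7340 K.

ΔF = 2.04 W/m²; ΔT = 1.7 K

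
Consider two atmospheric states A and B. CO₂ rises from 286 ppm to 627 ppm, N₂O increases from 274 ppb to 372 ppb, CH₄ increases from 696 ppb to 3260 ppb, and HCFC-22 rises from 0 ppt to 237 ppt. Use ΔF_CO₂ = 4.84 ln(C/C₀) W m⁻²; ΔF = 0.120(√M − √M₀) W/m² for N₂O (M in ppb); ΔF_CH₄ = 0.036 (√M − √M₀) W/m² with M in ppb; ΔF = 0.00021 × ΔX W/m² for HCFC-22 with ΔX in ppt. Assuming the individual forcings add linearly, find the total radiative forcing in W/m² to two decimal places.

ΔF = 5.28 W/m²

CO₂: 4.84 × ln(627/286) = 4.84 × ln(2.19231) = 4.84 × 0.78496 = 3.7992 W/m².
N₂O: 0.120 × (√372 − √274) = 0.120 × (19.2873 − 16.5529) = 0.120 × 2.7344 = 0.3281 W/m².
CH₄: 0.036 × (√3260 − √696) = 0.036 × (57.0964 − 26.3818) = 0.036 × 30.7146 = 1.1057 W/m².
HCFC-22: ΔF = 0.00021 × (237 − 0) = 0.00021 × 237 = 0.0498 W/m².
Total ΔF = 3.7992 + 0.3281 + 1.1057 + 0.0498 = 5.2828 W/m².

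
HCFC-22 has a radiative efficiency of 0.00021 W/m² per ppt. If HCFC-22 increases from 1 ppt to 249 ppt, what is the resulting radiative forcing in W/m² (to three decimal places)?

HCFC-22: ΔF = 0.00021 × (249 − 1) = 0.00021 × 248 = 0.0521 W/m².

ΔF = 0.052 W/m²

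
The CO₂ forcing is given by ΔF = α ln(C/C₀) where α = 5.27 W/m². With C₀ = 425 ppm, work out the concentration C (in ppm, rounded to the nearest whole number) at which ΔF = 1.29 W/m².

C ≈ 543 ppm

Set 5.27 ln(C/425) = 1.29, so ln(C/425) = 1.29/5.27 = 0.24478.
Then C/425 = e^0.24478 = 1.27734, giving C = 425 × 1.27734 = 542.87 ppm.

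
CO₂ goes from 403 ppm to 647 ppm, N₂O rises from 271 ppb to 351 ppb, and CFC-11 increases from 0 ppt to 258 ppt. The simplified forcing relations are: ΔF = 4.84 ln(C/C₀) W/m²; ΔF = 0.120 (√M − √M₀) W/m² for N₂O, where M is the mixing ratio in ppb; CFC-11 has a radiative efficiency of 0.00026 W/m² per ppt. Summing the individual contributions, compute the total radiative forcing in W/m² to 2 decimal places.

ΔF = 2.63 W/m²

CO₂: 4.84 × ln(647/403) = 4.84 × ln(1.60546) = 4.84 × 0.47341 = 2.2913 W/m².
N₂O: 0.120 × (√351 − √271) = 0.120 × (18.7350 − 16.4621) = 0.120 × 2.2729 = 0.2727 W/m².
CFC-11: ΔF = 0.00026 × (258 − 0) = 0.00026 × 258 = 0.0671 W/m².
Total ΔF = 2.2913 + 0.2727 + 0.0671 = 2.6311 W/m².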